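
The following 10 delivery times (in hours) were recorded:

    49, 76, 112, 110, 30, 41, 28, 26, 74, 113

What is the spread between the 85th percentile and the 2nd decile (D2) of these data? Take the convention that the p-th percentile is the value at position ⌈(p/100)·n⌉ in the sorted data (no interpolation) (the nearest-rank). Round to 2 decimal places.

Sorted: 26, 28, 30, 41, 49, 74, 76, 110, 112, 113.
n = 10.
P20: rank ⌈20/100·10⌉ = 2 → 28.
P85: rank ⌈85/100·10⌉ = 9 → 112.
Difference: 112 − 28 = 84.

84.00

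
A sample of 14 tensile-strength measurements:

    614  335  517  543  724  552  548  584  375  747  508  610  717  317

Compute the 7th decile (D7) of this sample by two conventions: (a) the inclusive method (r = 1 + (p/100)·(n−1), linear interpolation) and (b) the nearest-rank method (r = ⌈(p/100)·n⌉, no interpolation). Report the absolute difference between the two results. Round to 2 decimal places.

Sorted: 317, 335, 375, 508, 517, 543, 548, 552, 584, 610, 614, 717, 724, 747.
n = 14.
(a) r = 10.1; between ranks 10 (610) and 11 (614): 610.4.
(b) the nearest-rank method: rank 10 → 610.
|610.4 − 610| = 0.4.

0.40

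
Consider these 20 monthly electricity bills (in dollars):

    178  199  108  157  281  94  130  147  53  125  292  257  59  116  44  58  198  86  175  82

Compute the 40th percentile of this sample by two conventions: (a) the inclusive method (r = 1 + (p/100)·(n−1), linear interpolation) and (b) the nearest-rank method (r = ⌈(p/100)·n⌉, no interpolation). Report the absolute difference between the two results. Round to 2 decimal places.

4.80

Sorted: 44, 53, 58, 59, 82, 86, 94, 108, 116, 125, 130, 147, 157, 175, 178, 198, 199, 257, 281, 292.
n = 20.
(a) r = 8.6; between ranks 8 (108) and 9 (116): 112.8.
(b) the nearest-rank method: rank 8 → 108.
|112.8 − 108| = 4.8.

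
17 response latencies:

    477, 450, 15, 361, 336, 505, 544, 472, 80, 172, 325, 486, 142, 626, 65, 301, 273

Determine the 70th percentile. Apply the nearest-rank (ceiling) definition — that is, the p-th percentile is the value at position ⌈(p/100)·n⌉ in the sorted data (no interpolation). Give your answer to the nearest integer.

Sorted: 15, 65, 80, 142, 172, 273, 301, 325, 336, 361, 450, 472, 477, 486, 505, 544, 626.
n = 17.
Position = ⌈70/100 · 17⌉ = ⌈11.9⌉ = 12.
The value at rank 12 is 472.

472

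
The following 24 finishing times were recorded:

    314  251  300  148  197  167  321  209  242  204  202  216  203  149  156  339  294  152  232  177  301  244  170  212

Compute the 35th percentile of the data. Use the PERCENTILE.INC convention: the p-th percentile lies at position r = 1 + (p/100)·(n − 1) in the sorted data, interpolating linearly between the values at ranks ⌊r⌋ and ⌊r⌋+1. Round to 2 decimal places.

Sorted: 148, 149, 152, 156, 167, 170, 177, 197, 202, 203, 204, 209, 212, 216, 232, 242, 244, 251, 294, 300, 301, 314, 321, 339.
n = 24.
r = 1 + (35/100)·(24 − 1) = 1 + 8.05 = 9.05.
Rank 9 is 202 and rank 10 is 203.
Interpolate: 202 + 0.05·(203 − 202) = 202 + 0.05·1 = 202.05.

202.05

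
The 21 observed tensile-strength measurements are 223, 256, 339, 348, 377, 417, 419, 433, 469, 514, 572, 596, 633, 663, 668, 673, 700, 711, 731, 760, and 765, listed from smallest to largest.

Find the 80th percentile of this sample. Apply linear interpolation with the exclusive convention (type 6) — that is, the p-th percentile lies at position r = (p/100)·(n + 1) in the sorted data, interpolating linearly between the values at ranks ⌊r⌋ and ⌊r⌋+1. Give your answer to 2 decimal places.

n = 21.
r = (80/100)·(21 + 1) = 17.6.
Rank 17 is 700 and rank 18 is 711.
Interpolate: 700 + 0.6·(711 − 700) = 700 + 0.6·11 = 706.6.

706.60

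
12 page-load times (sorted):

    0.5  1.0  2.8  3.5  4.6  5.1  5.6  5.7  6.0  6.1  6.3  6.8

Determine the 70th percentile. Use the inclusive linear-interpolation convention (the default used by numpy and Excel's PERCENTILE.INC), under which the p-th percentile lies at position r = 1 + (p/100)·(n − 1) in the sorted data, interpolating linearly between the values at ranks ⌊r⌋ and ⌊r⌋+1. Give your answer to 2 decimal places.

n = 12.
r = 1 + (70/100)·(12 − 1) = 1 + 7.7 = 8.7.
Rank 8 is 5.7 and rank 9 is 6.0.
Interpolate: 5.7 + 0.7·(6.0 − 5.7) = 5.7 + 0.7·0.3 = 5.91.

5.91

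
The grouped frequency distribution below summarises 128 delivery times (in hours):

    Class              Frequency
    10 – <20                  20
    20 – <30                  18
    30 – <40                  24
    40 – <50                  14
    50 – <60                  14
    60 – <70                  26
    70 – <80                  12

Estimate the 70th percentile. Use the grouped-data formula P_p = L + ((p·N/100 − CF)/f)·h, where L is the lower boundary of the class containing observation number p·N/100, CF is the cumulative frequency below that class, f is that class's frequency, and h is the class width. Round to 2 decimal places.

N = 128; target position k = 70/100 · 128 = 89.6.
Cumulative frequencies: 20, 38, 62, 76, 90, 116, 128.
Observation 89.6 falls in the class 50 – <60.
L = 50, CF = 76, f = 14, h = 10.
P70 = 50 + ((89.6 − 76)/14)·10 = 50 + 9.71429 = 59.7143.

59.71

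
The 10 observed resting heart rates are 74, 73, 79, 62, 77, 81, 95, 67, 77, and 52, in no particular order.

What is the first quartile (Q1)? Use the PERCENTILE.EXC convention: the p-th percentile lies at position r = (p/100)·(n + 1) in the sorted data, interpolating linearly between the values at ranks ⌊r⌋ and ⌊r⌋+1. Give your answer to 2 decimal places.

65.75

Sorted: 52, 62, 67, 73, 74, 77, 77, 79, 81, 95.
n = 10.
r = (25/100)·(10 + 1) = 2.75.
Rank 2 is 62 and rank 3 is 67.
Interpolate: 62 + 0.75·(67 − 62) = 62 + 0.75·5 = 65.75.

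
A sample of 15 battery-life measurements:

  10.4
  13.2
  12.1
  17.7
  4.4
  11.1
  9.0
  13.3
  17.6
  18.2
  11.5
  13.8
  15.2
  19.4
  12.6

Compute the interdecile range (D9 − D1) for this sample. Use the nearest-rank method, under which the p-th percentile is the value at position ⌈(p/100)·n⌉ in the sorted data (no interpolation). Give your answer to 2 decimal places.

Sorted: 4.4, 9.0, 10.4, 11.1, 11.5, 12.1, 12.6, 13.2, 13.3, 13.8, 15.2, 17.6, 17.7, 18.2, 19.4.
n = 15.
P10: rank ⌈10/100·15⌉ = 2 → 9.
P90: rank ⌈90/100·15⌉ = 14 → 18.2.
Difference: 18.2 − 9 = 9.2.

9.20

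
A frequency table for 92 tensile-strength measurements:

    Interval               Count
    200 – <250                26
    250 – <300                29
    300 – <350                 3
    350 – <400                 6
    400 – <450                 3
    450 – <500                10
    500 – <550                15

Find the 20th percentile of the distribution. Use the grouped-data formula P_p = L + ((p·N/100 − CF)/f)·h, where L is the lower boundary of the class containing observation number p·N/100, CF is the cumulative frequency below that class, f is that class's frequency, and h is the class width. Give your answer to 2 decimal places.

235.38

N = 92; target position k = 20/100 · 92 = 18.4.
Cumulative frequencies: 26, 55, 58, 64, 67, 77, 92.
Observation 18.4 falls in the class 200 – <250.
L = 200, CF = 0, f = 26, h = 50.
P20 = 200 + ((18.4 − 0)/26)·50 = 200 + 35.3846 = 235.385.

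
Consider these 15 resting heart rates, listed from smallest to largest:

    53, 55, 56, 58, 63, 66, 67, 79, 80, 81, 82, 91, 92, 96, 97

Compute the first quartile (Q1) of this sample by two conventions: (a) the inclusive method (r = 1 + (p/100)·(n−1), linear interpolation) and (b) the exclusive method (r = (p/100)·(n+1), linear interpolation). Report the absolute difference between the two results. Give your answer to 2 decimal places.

n = 15.
(a) r = 4.5; between ranks 4 (58) and 5 (63): 60.5.
(b) r = 4 → value at rank 4 = 58.
|60.5 − 58| = 2.5.

2.50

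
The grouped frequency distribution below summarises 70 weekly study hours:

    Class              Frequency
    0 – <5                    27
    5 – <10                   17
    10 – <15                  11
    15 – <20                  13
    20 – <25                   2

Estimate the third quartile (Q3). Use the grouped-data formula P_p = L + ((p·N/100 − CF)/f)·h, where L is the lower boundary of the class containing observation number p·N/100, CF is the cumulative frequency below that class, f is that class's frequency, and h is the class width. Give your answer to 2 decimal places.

13.86

N = 70; target position k = 75/100 · 70 = 52.5.
Cumulative frequencies: 27, 44, 55, 68, 70.
Observation 52.5 falls in the class 10 – <15.
L = 10, CF = 44, f = 11, h = 5.
P75 = 10 + ((52.5 − 44)/11)·5 = 10 + 3.86364 = 13.8636.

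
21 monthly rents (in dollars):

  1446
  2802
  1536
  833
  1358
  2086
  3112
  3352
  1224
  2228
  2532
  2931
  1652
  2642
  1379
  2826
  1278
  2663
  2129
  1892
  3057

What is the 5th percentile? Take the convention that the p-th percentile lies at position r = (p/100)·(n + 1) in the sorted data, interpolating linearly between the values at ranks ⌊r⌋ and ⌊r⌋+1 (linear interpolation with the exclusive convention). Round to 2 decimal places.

Sorted: 833, 1224, 1278, 1358, 1379, 1446, 1536, 1652, 1892, 2086, 2129, 2228, 2532, 2642, 2663, 2802, 2826, 2931, 3057, 3112, 3352.
n = 21.
r = (5/100)·(21 + 1) = 1.1.
Rank 1 is 833 and rank 2 is 1224.
Interpolate: 833 + 0.1·(1224 − 833) = 833 + 0.1·391 = 872.1.

872.10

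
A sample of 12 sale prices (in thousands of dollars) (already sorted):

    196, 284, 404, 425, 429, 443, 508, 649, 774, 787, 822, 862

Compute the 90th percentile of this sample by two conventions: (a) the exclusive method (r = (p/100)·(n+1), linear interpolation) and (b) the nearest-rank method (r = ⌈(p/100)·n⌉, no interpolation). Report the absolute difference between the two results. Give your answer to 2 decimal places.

n = 12.
(a) r = 11.7; between ranks 11 (822) and 12 (862): 850.
(b) the nearest-rank method: rank 11 → 822.
|850 − 822| = 28.

28.00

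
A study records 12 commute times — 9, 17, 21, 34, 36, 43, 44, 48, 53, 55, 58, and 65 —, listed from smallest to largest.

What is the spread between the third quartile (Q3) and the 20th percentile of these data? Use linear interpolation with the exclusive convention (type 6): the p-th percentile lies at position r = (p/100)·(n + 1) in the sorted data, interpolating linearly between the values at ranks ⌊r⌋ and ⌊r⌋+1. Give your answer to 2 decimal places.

n = 12.
P20: r = 2.6; ranks 2–3 are 17, 21; interpolating gives 19.4.
P75: r = 9.75; ranks 9–10 are 53, 55; interpolating gives 54.5.
Difference: 54.5 − 19.4 = 35.1.

35.10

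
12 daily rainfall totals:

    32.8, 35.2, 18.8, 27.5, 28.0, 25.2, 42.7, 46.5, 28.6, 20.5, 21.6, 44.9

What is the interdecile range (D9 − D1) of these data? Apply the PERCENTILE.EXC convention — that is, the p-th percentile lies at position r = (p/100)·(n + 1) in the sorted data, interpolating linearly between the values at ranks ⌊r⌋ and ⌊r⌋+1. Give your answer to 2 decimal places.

26.71

Sorted: 18.8, 20.5, 21.6, 25.2, 27.5, 28.0, 28.6, 32.8, 35.2, 42.7, 44.9, 46.5.
n = 12.
P10: r = 1.3; ranks 1–2 are 18.8, 20.5; interpolating gives 19.31.
P90: r = 11.7; ranks 11–12 are 44.9, 46.5; interpolating gives 46.02.
Difference: 46.02 − 19.31 = 26.71.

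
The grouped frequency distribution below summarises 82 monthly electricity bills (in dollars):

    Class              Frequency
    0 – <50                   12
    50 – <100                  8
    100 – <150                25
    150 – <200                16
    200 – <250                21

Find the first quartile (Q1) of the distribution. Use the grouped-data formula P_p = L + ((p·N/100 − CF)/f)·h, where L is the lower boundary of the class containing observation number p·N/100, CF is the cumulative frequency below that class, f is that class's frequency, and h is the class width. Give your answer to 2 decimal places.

N = 82; target position k = 25/100 · 82 = 20.5.
Cumulative frequencies: 12, 20, 45, 61, 82.
Observation 20.5 falls in the class 100 – <150.
L = 100, CF = 20, f = 25, h = 50.
P25 = 100 + ((20.5 − 20)/25)·50 = 100 + 1 = 101.

101.00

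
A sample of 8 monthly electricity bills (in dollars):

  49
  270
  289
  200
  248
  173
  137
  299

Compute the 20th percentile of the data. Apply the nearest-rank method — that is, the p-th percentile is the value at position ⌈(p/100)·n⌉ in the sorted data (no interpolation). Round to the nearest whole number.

137

Sorted: 49, 137, 173, 200, 248, 270, 289, 299.
n = 8.
Position = ⌈20/100 · 8⌉ = ⌈1.6⌉ = 2.
The value at rank 2 is 137.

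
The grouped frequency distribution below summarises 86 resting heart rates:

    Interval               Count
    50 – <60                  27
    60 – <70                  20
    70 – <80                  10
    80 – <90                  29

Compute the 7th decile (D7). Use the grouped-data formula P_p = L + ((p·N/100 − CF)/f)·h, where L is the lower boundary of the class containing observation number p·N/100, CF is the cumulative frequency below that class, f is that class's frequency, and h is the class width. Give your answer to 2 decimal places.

81.10

N = 86; target position k = 70/100 · 86 = 60.2.
Cumulative frequencies: 27, 47, 57, 86.
Observation 60.2 falls in the class 80 – <90.
L = 80, CF = 57, f = 29, h = 10.
P70 = 80 + ((60.2 − 57)/29)·10 = 80 + 1.10345 = 81.1034.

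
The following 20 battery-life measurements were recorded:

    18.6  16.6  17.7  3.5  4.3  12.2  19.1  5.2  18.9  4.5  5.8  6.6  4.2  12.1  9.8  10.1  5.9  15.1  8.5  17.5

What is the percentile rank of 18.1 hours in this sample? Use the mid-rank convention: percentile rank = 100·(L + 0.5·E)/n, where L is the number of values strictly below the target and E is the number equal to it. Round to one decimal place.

Sorted: 3.5, 4.2, 4.3, 4.5, 5.2, 5.8, 5.9, 6.6, 8.5, 9.8, 10.1, 12.1, 12.2, 15.1, 16.6, 17.5, 17.7, 18.6, 18.9, 19.1.
Count below 18.1: L = 17; count equal: E = 0; n = 20.
Percentile rank = 100·(17 + 0.5·0)/20 = 100·17/20 = 85.

85.0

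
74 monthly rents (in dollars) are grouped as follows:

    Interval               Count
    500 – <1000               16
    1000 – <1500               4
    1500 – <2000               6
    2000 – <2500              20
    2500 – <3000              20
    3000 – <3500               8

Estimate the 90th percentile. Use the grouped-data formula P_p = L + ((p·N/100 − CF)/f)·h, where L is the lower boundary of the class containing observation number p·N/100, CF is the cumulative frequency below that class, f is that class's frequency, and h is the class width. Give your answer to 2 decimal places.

3037.50

N = 74; target position k = 90/100 · 74 = 66.6.
Cumulative frequencies: 16, 20, 26, 46, 66, 74.
Observation 66.6 falls in the class 3000 – <3500.
L = 3000, CF = 66, f = 8, h = 500.
P90 = 3000 + ((66.6 − 66)/8)·500 = 3000 + 37.5 = 3037.5.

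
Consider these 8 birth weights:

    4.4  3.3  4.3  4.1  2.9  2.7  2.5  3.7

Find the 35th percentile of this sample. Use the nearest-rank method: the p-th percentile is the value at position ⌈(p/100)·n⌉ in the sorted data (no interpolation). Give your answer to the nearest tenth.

Sorted: 2.5, 2.7, 2.9, 3.3, 3.7, 4.1, 4.3, 4.4.
n = 8.
Position = ⌈35/100 · 8⌉ = ⌈2.8⌉ = 3.
The value at rank 3 is 2.9.

2.9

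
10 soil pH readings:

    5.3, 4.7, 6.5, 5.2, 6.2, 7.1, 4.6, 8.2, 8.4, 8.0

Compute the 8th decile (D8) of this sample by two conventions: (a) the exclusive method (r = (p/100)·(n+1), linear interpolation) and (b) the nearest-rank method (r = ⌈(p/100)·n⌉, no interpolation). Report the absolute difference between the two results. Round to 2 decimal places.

Sorted: 4.6, 4.7, 5.2, 5.3, 6.2, 6.5, 7.1, 8.0, 8.2, 8.4.
n = 10.
(a) r = 8.8; between ranks 8 (8.0) and 9 (8.2): 8.16.
(b) the nearest-rank method: rank 8 → 8.
|8.16 − 8| = 0.16.

0.16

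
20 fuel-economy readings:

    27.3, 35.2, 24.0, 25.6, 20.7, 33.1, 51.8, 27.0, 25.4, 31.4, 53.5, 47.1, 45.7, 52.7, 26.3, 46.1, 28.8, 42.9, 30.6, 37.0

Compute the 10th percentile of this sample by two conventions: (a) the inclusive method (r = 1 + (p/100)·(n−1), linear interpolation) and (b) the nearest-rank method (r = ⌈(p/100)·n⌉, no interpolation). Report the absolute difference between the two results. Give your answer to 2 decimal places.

Sorted: 20.7, 24.0, 25.4, 25.6, 26.3, 27.0, 27.3, 28.8, 30.6, 31.4, 33.1, 35.2, 37.0, 42.9, 45.7, 46.1, 47.1, 51.8, 52.7, 53.5.
n = 20.
(a) r = 2.9; between ranks 2 (24.0) and 3 (25.4): 25.26.
(b) the nearest-rank method: rank 2 → 24.
|25.26 − 24| = 1.26.

1.26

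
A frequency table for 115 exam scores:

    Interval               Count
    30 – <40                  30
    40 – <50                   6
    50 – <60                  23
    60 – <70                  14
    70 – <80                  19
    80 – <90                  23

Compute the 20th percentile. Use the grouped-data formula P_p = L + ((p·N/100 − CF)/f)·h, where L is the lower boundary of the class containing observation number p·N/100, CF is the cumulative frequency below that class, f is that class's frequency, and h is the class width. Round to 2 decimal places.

37.67

N = 115; target position k = 20/100 · 115 = 23.
Cumulative frequencies: 30, 36, 59, 73, 92, 115.
Observation 23 falls in the class 30 – <40.
L = 30, CF = 0, f = 30, h = 10.
P20 = 30 + ((23 − 0)/30)·10 = 30 + 7.66667 = 37.6667.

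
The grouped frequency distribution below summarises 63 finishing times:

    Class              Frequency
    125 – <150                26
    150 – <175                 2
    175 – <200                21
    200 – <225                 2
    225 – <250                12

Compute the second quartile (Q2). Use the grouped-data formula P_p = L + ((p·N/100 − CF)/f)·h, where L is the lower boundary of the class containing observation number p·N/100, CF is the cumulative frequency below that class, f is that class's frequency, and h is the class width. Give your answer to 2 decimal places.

179.17

N = 63; target position k = 50/100 · 63 = 31.5.
Cumulative frequencies: 26, 28, 49, 51, 63.
Observation 31.5 falls in the class 175 – <200.
L = 175, CF = 28, f = 21, h = 25.
P50 = 175 + ((31.5 − 28)/21)·25 = 175 + 4.16667 = 179.167.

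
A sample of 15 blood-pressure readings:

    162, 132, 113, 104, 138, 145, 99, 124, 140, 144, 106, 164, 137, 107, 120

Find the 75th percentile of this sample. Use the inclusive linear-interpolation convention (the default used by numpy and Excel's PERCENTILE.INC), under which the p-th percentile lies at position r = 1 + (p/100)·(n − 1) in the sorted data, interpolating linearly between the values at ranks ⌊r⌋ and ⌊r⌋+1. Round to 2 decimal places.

Sorted: 99, 104, 106, 107, 113, 120, 124, 132, 137, 138, 140, 144, 145, 162, 164.
n = 15.
r = 1 + (75/100)·(15 − 1) = 1 + 10.5 = 11.5.
Rank 11 is 140 and rank 12 is 144.
Interpolate: 140 + 0.5·(144 − 140) = 140 + 0.5·4 = 142.

142.00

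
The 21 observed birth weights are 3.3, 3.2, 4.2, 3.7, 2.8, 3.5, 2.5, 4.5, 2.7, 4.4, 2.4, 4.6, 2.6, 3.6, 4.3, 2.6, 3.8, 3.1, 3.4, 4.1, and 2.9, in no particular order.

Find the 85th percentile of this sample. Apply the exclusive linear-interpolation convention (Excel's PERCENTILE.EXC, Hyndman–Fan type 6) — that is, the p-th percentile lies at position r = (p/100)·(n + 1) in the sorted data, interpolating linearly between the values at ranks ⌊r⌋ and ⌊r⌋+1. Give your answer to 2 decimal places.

Sorted: 2.4, 2.5, 2.6, 2.6, 2.7, 2.8, 2.9, 3.1, 3.2, 3.3, 3.4, 3.5, 3.6, 3.7, 3.8, 4.1, 4.2, 4.3, 4.4, 4.5, 4.6.
n = 21.
r = (85/100)·(21 + 1) = 18.7.
Rank 18 is 4.3 and rank 19 is 4.4.
Interpolate: 4.3 + 0.7·(4.4 − 4.3) = 4.3 + 0.7·0.1 = 4.37.

4.37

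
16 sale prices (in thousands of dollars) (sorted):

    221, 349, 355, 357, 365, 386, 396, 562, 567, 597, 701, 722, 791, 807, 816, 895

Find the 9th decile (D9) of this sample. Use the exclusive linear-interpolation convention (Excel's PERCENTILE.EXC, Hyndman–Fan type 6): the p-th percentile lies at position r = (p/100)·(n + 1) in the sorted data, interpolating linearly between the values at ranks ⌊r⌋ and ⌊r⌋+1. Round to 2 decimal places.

839.70

n = 16.
r = (90/100)·(16 + 1) = 15.3.
Rank 15 is 816 and rank 16 is 895.
Interpolate: 816 + 0.3·(895 − 816) = 816 + 0.3·79 = 839.7.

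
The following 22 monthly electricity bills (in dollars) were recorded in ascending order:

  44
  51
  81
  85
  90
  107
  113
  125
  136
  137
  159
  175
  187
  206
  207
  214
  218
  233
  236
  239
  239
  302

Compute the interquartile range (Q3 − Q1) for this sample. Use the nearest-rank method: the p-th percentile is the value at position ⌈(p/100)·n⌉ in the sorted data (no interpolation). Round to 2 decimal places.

111.00

n = 22.
P25: rank ⌈25/100·22⌉ = 6 → 107.
P75: rank ⌈75/100·22⌉ = 17 → 218.
Difference: 218 − 107 = 111.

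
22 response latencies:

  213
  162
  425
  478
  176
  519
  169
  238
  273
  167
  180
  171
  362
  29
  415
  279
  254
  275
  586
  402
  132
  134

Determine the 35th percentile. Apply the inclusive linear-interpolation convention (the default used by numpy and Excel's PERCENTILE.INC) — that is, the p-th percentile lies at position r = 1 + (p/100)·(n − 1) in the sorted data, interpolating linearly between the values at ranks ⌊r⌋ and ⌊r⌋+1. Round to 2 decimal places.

Sorted: 29, 132, 134, 162, 167, 169, 171, 176, 180, 213, 238, 254, 273, 275, 279, 362, 402, 415, 425, 478, 519, 586.
n = 22.
r = 1 + (35/100)·(22 − 1) = 1 + 7.35 = 8.35.
Rank 8 is 176 and rank 9 is 180.
Interpolate: 176 + 0.35·(180 − 176) = 176 + 0.35·4 = 177.4.

177.40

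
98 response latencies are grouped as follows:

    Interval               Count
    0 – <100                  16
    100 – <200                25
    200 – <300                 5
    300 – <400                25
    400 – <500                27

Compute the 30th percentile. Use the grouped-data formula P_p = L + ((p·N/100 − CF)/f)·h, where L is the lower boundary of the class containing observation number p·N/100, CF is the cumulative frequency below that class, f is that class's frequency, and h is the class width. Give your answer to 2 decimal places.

153.60

N = 98; target position k = 30/100 · 98 = 29.4.
Cumulative frequencies: 16, 41, 46, 71, 98.
Observation 29.4 falls in the class 100 – <200.
L = 100, CF = 16, f = 25, h = 100.
P30 = 100 + ((29.4 − 16)/25)·100 = 100 + 53.6 = 153.6.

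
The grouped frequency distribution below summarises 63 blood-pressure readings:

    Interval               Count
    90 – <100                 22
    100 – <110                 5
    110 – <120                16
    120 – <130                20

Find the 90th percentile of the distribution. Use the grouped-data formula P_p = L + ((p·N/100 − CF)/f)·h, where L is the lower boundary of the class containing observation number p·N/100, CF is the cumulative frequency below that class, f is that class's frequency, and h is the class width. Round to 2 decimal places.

126.85

N = 63; target position k = 90/100 · 63 = 56.7.
Cumulative frequencies: 22, 27, 43, 63.
Observation 56.7 falls in the class 120 – <130.
L = 120, CF = 43, f = 20, h = 10.
P90 = 120 + ((56.7 − 43)/20)·10 = 120 + 6.85 = 126.85.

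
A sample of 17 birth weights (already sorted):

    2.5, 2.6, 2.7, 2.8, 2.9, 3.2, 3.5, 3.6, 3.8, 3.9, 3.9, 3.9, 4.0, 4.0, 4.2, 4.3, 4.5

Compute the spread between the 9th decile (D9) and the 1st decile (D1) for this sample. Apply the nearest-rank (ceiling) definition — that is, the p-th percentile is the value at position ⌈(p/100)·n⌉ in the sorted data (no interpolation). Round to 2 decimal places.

n = 17.
P10: rank ⌈10/100·17⌉ = 2 → 2.6.
P90: rank ⌈90/100·17⌉ = 16 → 4.3.
Difference: 4.3 − 2.6 = 1.7.

1.70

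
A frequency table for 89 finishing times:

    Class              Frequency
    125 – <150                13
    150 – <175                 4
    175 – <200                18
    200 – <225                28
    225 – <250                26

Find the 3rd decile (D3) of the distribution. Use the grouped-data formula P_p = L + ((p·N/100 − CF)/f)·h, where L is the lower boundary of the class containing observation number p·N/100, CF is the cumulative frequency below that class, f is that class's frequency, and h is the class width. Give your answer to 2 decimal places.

N = 89; target position k = 30/100 · 89 = 26.7.
Cumulative frequencies: 13, 17, 35, 63, 89.
Observation 26.7 falls in the class 175 – <200.
L = 175, CF = 17, f = 18, h = 25.
P30 = 175 + ((26.7 − 17)/18)·25 = 175 + 13.4722 = 188.472.

188.47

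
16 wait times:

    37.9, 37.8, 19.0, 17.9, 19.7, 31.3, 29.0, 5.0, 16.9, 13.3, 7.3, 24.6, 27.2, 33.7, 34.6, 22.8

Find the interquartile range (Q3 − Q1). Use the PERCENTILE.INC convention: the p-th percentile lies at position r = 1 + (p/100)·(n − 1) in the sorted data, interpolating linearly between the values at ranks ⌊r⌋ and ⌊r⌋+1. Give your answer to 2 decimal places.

14.25

Sorted: 5.0, 7.3, 13.3, 16.9, 17.9, 19.0, 19.7, 22.8, 24.6, 27.2, 29.0, 31.3, 33.7, 34.6, 37.8, 37.9.
n = 16.
P25: r = 4.75; ranks 4–5 are 16.9, 17.9; interpolating gives 17.65.
P75: r = 12.25; ranks 12–13 are 31.3, 33.7; interpolating gives 31.9.
Difference: 31.9 − 17.65 = 14.25.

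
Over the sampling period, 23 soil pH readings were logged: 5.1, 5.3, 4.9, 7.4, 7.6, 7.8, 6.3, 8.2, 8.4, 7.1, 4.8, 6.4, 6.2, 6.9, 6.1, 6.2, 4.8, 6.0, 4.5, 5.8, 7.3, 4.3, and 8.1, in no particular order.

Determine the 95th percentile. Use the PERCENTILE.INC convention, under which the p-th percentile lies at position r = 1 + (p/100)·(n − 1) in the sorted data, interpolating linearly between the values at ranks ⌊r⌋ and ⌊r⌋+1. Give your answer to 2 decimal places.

8.19

Sorted: 4.3, 4.5, 4.8, 4.8, 4.9, 5.1, 5.3, 5.8, 6.0, 6.1, 6.2, 6.2, 6.3, 6.4, 6.9, 7.1, 7.3, 7.4, 7.6, 7.8, 8.1, 8.2, 8.4.
n = 23.
r = 1 + (95/100)·(23 − 1) = 1 + 20.9 = 21.9.
Rank 21 is 8.1 and rank 22 is 8.2.
Interpolate: 8.1 + 0.9·(8.2 − 8.1) = 8.1 + 0.9·0.1 = 8.19.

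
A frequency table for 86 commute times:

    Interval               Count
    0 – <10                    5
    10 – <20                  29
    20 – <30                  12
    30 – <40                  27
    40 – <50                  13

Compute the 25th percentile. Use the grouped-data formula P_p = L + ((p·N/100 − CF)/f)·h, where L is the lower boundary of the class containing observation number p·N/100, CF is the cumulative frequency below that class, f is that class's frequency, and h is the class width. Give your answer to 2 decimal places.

15.69

N = 86; target position k = 25/100 · 86 = 21.5.
Cumulative frequencies: 5, 34, 46, 73, 86.
Observation 21.5 falls in the class 10 – <20.
L = 10, CF = 5, f = 29, h = 10.
P25 = 10 + ((21.5 − 5)/29)·10 = 10 + 5.68966 = 15.6897.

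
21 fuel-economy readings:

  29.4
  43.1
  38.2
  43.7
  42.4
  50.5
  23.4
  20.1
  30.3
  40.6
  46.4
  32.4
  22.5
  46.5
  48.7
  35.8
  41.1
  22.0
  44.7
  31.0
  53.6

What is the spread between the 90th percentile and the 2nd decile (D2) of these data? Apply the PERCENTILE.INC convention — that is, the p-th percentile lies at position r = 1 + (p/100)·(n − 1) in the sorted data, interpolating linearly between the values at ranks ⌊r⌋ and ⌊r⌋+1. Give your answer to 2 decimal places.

19.30

Sorted: 20.1, 22.0, 22.5, 23.4, 29.4, 30.3, 31.0, 32.4, 35.8, 38.2, 40.6, 41.1, 42.4, 43.1, 43.7, 44.7, 46.4, 46.5, 48.7, 50.5, 53.6.
n = 21.
P20: r = 5 (integer) → 29.4.
P90: r = 19 (integer) → 48.7.
Difference: 48.7 − 29.4 = 19.3.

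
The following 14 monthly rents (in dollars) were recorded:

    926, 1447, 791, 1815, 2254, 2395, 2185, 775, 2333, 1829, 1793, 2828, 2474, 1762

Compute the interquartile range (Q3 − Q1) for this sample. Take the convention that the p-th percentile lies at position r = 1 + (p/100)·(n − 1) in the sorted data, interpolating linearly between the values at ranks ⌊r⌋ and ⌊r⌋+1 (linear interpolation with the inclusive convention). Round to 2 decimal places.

Sorted: 775, 791, 926, 1447, 1762, 1793, 1815, 1829, 2185, 2254, 2333, 2395, 2474, 2828.
n = 14.
P25: r = 4.25; ranks 4–5 are 1447, 1762; interpolating gives 1525.75.
P75: r = 10.75; ranks 10–11 are 2254, 2333; interpolating gives 2313.25.
Difference: 2313.25 − 1525.75 = 787.5.

787.50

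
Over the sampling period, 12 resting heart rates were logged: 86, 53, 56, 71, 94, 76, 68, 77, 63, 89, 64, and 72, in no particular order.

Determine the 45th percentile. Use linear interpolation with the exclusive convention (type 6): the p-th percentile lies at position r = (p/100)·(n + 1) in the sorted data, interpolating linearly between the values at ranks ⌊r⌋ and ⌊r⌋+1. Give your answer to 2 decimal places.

Sorted: 53, 56, 63, 64, 68, 71, 72, 76, 77, 86, 89, 94.
n = 12.
r = (45/100)·(12 + 1) = 5.85.
Rank 5 is 68 and rank 6 is 71.
Interpolate: 68 + 0.85·(71 − 68) = 68 + 0.85·3 = 70.55.

70.55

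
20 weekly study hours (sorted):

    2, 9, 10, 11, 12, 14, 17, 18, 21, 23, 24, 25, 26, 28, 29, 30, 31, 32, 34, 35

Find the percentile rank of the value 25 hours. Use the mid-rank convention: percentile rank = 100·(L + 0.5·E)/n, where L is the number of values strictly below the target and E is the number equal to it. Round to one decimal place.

Count below 25: L = 11; count equal: E = 1; n = 20.
Percentile rank = 100·(11 + 0.5·1)/20 = 100·11.5/20 = 57.5.

57.5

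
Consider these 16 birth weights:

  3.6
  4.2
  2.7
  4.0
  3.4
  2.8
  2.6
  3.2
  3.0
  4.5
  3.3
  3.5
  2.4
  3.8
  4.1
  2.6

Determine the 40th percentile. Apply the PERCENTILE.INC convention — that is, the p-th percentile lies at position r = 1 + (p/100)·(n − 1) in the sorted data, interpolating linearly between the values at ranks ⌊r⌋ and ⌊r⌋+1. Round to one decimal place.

3.2

Sorted: 2.4, 2.6, 2.6, 2.7, 2.8, 3.0, 3.2, 3.3, 3.4, 3.5, 3.6, 3.8, 4.0, 4.1, 4.2, 4.5.
n = 16.
r = 1 + (40/100)·(16 − 1) = 1 + 6 = 7.
r is an integer, so P40 is the value at rank 7: 3.2.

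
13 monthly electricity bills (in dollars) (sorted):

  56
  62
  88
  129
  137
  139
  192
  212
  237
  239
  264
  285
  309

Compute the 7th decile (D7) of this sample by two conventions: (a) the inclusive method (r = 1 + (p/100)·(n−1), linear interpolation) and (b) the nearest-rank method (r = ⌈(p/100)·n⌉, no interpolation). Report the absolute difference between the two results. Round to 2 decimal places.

n = 13.
(a) r = 9.4; between ranks 9 (237) and 10 (239): 237.8.
(b) the nearest-rank method: rank 10 → 239.
|237.8 − 239| = 1.2.

1.20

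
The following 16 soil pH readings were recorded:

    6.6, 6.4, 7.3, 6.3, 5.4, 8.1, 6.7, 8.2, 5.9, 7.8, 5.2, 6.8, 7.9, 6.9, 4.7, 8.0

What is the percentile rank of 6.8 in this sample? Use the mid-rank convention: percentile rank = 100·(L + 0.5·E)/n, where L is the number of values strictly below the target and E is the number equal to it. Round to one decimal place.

Sorted: 4.7, 5.2, 5.4, 5.9, 6.3, 6.4, 6.6, 6.7, 6.8, 6.9, 7.3, 7.8, 7.9, 8.0, 8.1, 8.2.
Count below 6.8: L = 8; count equal: E = 1; n = 16.
Percentile rank = 100·(8 + 0.5·1)/16 = 100·8.5/16 = 53.12.

53.1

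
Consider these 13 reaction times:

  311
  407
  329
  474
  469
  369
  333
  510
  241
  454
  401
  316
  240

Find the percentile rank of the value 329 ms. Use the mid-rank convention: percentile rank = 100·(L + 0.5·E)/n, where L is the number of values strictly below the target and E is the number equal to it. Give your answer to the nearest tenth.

Sorted: 240, 241, 311, 316, 329, 333, 369, 401, 407, 454, 469, 474, 510.
Count below 329: L = 4; count equal: E = 1; n = 13.
Percentile rank = 100·(4 + 0.5·1)/13 = 100·4.5/13 = 34.62.

34.6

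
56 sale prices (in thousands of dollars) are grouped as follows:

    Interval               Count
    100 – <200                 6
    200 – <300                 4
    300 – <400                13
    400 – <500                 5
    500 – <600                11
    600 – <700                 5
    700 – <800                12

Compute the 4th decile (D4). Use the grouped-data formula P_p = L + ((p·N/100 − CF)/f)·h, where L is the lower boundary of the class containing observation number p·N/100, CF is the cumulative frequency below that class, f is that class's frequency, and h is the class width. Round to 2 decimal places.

395.38

N = 56; target position k = 40/100 · 56 = 22.4.
Cumulative frequencies: 6, 10, 23, 28, 39, 44, 56.
Observation 22.4 falls in the class 300 – <400.
L = 300, CF = 10, f = 13, h = 100.
P40 = 300 + ((22.4 − 10)/13)·100 = 300 + 95.3846 = 395.385.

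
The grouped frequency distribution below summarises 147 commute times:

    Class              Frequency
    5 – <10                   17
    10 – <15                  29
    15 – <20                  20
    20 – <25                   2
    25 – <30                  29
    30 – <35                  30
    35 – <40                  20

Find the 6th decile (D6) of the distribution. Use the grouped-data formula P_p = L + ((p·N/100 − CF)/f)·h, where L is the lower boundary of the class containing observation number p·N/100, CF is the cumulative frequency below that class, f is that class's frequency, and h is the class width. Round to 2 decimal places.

N = 147; target position k = 60/100 · 147 = 88.2.
Cumulative frequencies: 17, 46, 66, 68, 97, 127, 147.
Observation 88.2 falls in the class 25 – <30.
L = 25, CF = 68, f = 29, h = 5.
P60 = 25 + ((88.2 − 68)/29)·5 = 25 + 3.48276 = 28.4828.

28.48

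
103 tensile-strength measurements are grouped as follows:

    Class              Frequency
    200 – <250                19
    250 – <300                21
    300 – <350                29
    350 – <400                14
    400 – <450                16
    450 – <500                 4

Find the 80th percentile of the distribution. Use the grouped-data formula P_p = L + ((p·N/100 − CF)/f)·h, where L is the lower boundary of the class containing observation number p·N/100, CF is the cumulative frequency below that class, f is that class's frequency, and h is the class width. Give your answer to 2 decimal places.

N = 103; target position k = 80/100 · 103 = 82.4.
Cumulative frequencies: 19, 40, 69, 83, 99, 103.
Observation 82.4 falls in the class 350 – <400.
L = 350, CF = 69, f = 14, h = 50.
P80 = 350 + ((82.4 − 69)/14)·50 = 350 + 47.8571 = 397.857.

397.86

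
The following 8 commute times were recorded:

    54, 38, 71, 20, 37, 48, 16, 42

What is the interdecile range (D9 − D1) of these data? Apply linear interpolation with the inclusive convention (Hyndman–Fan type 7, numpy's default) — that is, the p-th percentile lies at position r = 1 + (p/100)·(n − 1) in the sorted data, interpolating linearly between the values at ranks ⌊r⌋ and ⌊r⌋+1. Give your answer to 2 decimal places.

Sorted: 16, 20, 37, 38, 42, 48, 54, 71.
n = 8.
P10: r = 1.7; ranks 1–2 are 16, 20; interpolating gives 18.8.
P90: r = 7.3; ranks 7–8 are 54, 71; interpolating gives 59.1.
Difference: 59.1 − 18.8 = 40.3.

40.30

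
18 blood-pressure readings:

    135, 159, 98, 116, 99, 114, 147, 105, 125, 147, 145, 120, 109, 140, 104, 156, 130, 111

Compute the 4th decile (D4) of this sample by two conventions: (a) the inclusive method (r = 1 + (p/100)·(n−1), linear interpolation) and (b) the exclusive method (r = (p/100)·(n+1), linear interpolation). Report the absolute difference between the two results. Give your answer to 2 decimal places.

Sorted: 98, 99, 104, 105, 109, 111, 114, 116, 120, 125, 130, 135, 140, 145, 147, 147, 156, 159.
n = 18.
(a) r = 7.8; between ranks 7 (114) and 8 (116): 115.6.
(b) r = 7.6; between ranks 7 (114) and 8 (116): 115.2.
|115.6 − 115.2| = 0.4.

0.40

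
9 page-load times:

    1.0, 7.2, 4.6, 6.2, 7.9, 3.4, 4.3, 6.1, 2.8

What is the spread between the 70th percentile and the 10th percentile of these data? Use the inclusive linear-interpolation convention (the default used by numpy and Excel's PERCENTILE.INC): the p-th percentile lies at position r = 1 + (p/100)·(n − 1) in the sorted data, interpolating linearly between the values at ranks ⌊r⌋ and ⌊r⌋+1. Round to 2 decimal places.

3.72

Sorted: 1.0, 2.8, 3.4, 4.3, 4.6, 6.1, 6.2, 7.2, 7.9.
n = 9.
P10: r = 1.8; ranks 1–2 are 1.0, 2.8; interpolating gives 2.44.
P70: r = 6.6; ranks 6–7 are 6.1, 6.2; interpolating gives 6.16.
Difference: 6.16 − 2.44 = 3.72.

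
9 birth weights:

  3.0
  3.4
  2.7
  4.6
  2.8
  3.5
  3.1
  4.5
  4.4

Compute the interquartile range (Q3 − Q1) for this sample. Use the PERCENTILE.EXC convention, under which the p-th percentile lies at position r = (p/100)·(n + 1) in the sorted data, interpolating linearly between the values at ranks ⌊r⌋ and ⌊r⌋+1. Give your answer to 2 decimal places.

Sorted: 2.7, 2.8, 3.0, 3.1, 3.4, 3.5, 4.4, 4.5, 4.6.
n = 9.
P25: r = 2.5; ranks 2–3 are 2.8, 3.0; interpolating gives 2.9.
P75: r = 7.5; ranks 7–8 are 4.4, 4.5; interpolating gives 4.45.
Difference: 4.45 − 2.9 = 1.55.

1.55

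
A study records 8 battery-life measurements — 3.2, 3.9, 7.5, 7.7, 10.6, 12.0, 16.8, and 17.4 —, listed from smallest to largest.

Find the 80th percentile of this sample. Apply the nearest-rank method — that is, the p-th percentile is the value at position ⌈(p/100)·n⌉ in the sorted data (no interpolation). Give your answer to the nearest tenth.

n = 8.
Position = ⌈80/100 · 8⌉ = ⌈6.4⌉ = 7.
The value at rank 7 is 16.8.

16.8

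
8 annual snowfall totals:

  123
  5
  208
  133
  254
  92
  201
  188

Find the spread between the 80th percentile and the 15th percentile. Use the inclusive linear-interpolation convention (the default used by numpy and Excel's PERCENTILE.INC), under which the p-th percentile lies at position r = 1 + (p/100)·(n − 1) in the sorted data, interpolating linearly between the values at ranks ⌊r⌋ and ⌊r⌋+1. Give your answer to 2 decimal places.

111.65

Sorted: 5, 92, 123, 133, 188, 201, 208, 254.
n = 8.
P15: r = 2.05; ranks 2–3 are 92, 123; interpolating gives 93.55.
P80: r = 6.6; ranks 6–7 are 201, 208; interpolating gives 205.2.
Difference: 205.2 − 93.55 = 111.65.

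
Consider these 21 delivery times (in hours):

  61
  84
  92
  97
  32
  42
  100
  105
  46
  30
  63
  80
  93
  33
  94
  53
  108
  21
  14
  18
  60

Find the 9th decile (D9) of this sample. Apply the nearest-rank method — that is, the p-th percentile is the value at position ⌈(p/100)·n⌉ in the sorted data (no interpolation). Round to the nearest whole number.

Sorted: 14, 18, 21, 30, 32, 33, 42, 46, 53, 60, 61, 63, 80, 84, 92, 93, 94, 97, 100, 105, 108.
n = 21.
Position = ⌈90/100 · 21⌉ = ⌈18.9⌉ = 19.
The value at rank 19 is 100.

100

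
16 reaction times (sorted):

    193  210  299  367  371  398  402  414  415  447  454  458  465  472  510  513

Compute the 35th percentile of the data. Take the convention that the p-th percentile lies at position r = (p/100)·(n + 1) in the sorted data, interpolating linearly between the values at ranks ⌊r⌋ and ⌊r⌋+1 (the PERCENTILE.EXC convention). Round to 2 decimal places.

396.65

n = 16.
r = (35/100)·(16 + 1) = 5.95.
Rank 5 is 371 and rank 6 is 398.
Interpolate: 371 + 0.95·(398 − 371) = 371 + 0.95·27 = 396.65.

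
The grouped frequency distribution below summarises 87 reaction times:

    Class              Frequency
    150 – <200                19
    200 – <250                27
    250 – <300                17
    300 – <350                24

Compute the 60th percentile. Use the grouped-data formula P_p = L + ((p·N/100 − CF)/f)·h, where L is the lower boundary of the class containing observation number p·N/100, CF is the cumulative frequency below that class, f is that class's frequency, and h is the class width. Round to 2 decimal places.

268.24

N = 87; target position k = 60/100 · 87 = 52.2.
Cumulative frequencies: 19, 46, 63, 87.
Observation 52.2 falls in the class 250 – <300.
L = 250, CF = 46, f = 17, h = 50.
P60 = 250 + ((52.2 − 46)/17)·50 = 250 + 18.2353 = 268.235.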